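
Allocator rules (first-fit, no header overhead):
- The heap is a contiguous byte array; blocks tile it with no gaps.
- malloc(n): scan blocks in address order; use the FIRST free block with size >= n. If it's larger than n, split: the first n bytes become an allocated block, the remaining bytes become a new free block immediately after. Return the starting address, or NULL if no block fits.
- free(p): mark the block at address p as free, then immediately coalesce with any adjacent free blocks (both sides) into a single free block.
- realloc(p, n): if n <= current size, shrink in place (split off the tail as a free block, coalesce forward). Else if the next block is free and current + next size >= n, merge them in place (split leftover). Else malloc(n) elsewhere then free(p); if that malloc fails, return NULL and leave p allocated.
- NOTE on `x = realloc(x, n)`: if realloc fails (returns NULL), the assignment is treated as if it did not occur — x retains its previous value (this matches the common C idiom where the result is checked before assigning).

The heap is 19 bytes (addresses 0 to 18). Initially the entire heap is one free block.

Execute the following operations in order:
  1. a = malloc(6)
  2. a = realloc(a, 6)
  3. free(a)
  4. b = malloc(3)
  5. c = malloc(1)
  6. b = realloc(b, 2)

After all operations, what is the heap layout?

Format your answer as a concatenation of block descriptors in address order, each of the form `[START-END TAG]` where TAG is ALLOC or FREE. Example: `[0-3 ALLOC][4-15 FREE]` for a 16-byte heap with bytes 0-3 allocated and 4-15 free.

Op 1: a = malloc(6) -> a = 0; heap: [0-5 ALLOC][6-18 FREE]
Op 2: a = realloc(a, 6) -> a = 0; heap: [0-5 ALLOC][6-18 FREE]
Op 3: free(a) -> (freed a); heap: [0-18 FREE]
Op 4: b = malloc(3) -> b = 0; heap: [0-2 ALLOC][3-18 FREE]
Op 5: c = malloc(1) -> c = 3; heap: [0-2 ALLOC][3-3 ALLOC][4-18 FREE]
Op 6: b = realloc(b, 2) -> b = 0; heap: [0-1 ALLOC][2-2 FREE][3-3 ALLOC][4-18 FREE]

Answer: [0-1 ALLOC][2-2 FREE][3-3 ALLOC][4-18 FREE]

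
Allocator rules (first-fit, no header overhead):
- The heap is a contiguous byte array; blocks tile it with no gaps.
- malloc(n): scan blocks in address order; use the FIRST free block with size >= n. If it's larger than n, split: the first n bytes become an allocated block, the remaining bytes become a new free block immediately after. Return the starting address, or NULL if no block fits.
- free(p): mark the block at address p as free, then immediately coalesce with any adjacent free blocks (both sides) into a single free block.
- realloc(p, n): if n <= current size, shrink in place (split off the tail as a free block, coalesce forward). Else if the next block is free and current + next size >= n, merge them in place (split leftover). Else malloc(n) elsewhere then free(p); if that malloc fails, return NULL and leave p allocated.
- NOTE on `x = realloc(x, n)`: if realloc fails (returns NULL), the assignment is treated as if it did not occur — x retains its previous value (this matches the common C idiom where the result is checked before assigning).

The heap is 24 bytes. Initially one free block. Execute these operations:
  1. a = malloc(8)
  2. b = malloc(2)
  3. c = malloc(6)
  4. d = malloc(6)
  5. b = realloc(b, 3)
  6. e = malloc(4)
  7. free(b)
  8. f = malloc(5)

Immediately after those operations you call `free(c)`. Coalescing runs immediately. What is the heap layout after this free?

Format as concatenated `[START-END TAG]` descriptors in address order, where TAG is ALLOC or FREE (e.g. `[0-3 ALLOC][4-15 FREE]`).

Op 1: a = malloc(8) -> a = 0; heap: [0-7 ALLOC][8-23 FREE]
Op 2: b = malloc(2) -> b = 8; heap: [0-7 ALLOC][8-9 ALLOC][10-23 FREE]
Op 3: c = malloc(6) -> c = 10; heap: [0-7 ALLOC][8-9 ALLOC][10-15 ALLOC][16-23 FREE]
Op 4: d = malloc(6) -> d = 16; heap: [0-7 ALLOC][8-9 ALLOC][10-15 ALLOC][16-21 ALLOC][22-23 FREE]
Op 5: b = realloc(b, 3) -> NULL (b unchanged); heap: [0-7 ALLOC][8-9 ALLOC][10-15 ALLOC][16-21 ALLOC][22-23 FREE]
Op 6: e = malloc(4) -> e = NULL; heap: [0-7 ALLOC][8-9 ALLOC][10-15 ALLOC][16-21 ALLOC][22-23 FREE]
Op 7: free(b) -> (freed b); heap: [0-7 ALLOC][8-9 FREE][10-15 ALLOC][16-21 ALLOC][22-23 FREE]
Op 8: f = malloc(5) -> f = NULL; heap: [0-7 ALLOC][8-9 FREE][10-15 ALLOC][16-21 ALLOC][22-23 FREE]
free(c): c = 10 -> block [10-15 ALLOC]; mark free, coalesce with adjacent free neighbors -> [0-7 ALLOC][8-15 FREE][16-21 ALLOC][22-23 FREE]

Answer: [0-7 ALLOC][8-15 FREE][16-21 ALLOC][22-23 FREE]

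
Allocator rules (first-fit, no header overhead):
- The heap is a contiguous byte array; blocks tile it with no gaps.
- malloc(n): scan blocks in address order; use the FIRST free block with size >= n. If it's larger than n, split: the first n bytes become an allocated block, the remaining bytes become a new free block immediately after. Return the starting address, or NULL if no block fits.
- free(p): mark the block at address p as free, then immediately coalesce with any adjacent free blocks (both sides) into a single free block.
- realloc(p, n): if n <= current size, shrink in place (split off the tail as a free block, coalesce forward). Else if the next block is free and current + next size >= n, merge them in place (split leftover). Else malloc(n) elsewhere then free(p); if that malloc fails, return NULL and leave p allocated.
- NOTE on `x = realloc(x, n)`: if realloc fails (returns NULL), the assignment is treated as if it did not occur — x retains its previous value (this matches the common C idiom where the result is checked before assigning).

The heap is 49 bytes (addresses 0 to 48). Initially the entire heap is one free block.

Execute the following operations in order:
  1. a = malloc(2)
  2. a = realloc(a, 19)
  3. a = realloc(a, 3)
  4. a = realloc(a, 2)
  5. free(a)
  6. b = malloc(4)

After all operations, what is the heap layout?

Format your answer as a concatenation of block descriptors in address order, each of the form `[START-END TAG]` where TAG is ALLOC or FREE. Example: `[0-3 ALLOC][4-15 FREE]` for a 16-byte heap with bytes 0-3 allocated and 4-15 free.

Op 1: a = malloc(2) -> a = 0; heap: [0-1 ALLOC][2-48 FREE]
Op 2: a = realloc(a, 19) -> a = 0; heap: [0-18 ALLOC][19-48 FREE]
Op 3: a = realloc(a, 3) -> a = 0; heap: [0-2 ALLOC][3-48 FREE]
Op 4: a = realloc(a, 2) -> a = 0; heap: [0-1 ALLOC][2-48 FREE]
Op 5: free(a) -> (freed a); heap: [0-48 FREE]
Op 6: b = malloc(4) -> b = 0; heap: [0-3 ALLOC][4-48 FREE]

Answer: [0-3 ALLOC][4-48 FREE]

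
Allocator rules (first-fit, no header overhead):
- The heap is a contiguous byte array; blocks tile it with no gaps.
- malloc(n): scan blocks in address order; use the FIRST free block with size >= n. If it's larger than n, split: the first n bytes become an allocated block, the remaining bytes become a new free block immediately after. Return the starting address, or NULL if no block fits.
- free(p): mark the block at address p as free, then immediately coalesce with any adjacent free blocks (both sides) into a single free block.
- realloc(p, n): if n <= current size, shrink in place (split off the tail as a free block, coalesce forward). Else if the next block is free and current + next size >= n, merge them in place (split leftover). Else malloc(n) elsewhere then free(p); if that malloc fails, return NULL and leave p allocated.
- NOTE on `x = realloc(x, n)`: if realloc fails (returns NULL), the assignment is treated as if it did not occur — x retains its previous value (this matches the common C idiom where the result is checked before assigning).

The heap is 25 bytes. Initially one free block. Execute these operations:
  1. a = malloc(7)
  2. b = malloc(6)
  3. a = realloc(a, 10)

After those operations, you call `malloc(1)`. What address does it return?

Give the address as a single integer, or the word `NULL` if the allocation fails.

Answer: 0

Derivation:
Op 1: a = malloc(7) -> a = 0; heap: [0-6 ALLOC][7-24 FREE]
Op 2: b = malloc(6) -> b = 7; heap: [0-6 ALLOC][7-12 ALLOC][13-24 FREE]
Op 3: a = realloc(a, 10) -> a = 13; heap: [0-6 FREE][7-12 ALLOC][13-22 ALLOC][23-24 FREE]
malloc(1): first-fit scan over [0-6 FREE][7-12 ALLOC][13-22 ALLOC][23-24 FREE] -> 0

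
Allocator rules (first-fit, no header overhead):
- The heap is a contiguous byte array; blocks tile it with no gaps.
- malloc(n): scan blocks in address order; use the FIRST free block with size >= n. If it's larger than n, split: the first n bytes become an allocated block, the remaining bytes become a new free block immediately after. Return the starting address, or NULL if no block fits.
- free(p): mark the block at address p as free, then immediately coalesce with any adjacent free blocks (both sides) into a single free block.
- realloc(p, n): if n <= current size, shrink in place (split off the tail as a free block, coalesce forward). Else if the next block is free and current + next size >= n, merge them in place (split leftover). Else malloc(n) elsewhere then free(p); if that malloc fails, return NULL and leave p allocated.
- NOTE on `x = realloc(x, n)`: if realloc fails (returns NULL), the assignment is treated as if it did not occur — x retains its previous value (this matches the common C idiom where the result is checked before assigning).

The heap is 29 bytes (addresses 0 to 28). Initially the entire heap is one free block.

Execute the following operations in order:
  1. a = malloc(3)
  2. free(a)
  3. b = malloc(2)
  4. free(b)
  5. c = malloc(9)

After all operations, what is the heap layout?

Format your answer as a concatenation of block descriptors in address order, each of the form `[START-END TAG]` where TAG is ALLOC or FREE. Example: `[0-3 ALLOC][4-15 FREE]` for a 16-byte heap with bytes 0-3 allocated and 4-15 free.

Answer: [0-8 ALLOC][9-28 FREE]

Derivation:
Op 1: a = malloc(3) -> a = 0; heap: [0-2 ALLOC][3-28 FREE]
Op 2: free(a) -> (freed a); heap: [0-28 FREE]
Op 3: b = malloc(2) -> b = 0; heap: [0-1 ALLOC][2-28 FREE]
Op 4: free(b) -> (freed b); heap: [0-28 FREE]
Op 5: c = malloc(9) -> c = 0; heap: [0-8 ALLOC][9-28 FREE]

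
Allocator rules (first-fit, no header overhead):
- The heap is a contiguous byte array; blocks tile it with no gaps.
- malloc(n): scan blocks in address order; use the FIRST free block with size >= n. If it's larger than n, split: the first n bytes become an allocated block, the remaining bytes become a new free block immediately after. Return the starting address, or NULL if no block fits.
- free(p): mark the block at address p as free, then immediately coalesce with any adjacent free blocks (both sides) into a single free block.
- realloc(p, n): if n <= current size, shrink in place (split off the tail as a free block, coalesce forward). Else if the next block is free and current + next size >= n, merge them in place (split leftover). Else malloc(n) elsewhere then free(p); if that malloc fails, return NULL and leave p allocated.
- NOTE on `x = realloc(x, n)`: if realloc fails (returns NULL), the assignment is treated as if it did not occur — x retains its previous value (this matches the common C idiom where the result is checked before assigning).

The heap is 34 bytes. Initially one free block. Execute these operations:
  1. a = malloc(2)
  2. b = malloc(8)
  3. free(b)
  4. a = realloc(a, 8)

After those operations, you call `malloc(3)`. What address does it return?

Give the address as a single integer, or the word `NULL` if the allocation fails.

Op 1: a = malloc(2) -> a = 0; heap: [0-1 ALLOC][2-33 FREE]
Op 2: b = malloc(8) -> b = 2; heap: [0-1 ALLOC][2-9 ALLOC][10-33 FREE]
Op 3: free(b) -> (freed b); heap: [0-1 ALLOC][2-33 FREE]
Op 4: a = realloc(a, 8) -> a = 0; heap: [0-7 ALLOC][8-33 FREE]
malloc(3): first-fit scan over [0-7 ALLOC][8-33 FREE] -> 8

Answer: 8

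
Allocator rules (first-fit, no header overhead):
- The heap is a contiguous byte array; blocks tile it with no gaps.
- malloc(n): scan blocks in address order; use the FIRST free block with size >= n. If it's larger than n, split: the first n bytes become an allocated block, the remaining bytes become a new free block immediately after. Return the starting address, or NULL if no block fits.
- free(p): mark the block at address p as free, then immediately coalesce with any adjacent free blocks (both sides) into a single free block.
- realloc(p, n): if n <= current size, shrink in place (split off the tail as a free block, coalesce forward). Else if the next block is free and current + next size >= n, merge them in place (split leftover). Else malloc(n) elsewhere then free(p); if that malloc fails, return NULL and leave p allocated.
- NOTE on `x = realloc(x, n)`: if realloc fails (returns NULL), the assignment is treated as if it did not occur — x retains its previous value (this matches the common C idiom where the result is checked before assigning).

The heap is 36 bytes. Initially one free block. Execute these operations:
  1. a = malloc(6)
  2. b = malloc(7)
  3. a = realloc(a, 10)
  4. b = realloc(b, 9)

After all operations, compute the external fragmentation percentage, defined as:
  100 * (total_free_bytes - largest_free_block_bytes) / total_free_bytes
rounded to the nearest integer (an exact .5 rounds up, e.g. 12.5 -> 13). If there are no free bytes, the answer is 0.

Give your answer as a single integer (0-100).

Answer: 24

Derivation:
Op 1: a = malloc(6) -> a = 0; heap: [0-5 ALLOC][6-35 FREE]
Op 2: b = malloc(7) -> b = 6; heap: [0-5 ALLOC][6-12 ALLOC][13-35 FREE]
Op 3: a = realloc(a, 10) -> a = 13; heap: [0-5 FREE][6-12 ALLOC][13-22 ALLOC][23-35 FREE]
Op 4: b = realloc(b, 9) -> b = 23; heap: [0-12 FREE][13-22 ALLOC][23-31 ALLOC][32-35 FREE]
Free blocks: [13 4] total_free=17 largest=13 -> 100*(17-13)/17 = 400/17 ≈ 23.529 -> rounds to 24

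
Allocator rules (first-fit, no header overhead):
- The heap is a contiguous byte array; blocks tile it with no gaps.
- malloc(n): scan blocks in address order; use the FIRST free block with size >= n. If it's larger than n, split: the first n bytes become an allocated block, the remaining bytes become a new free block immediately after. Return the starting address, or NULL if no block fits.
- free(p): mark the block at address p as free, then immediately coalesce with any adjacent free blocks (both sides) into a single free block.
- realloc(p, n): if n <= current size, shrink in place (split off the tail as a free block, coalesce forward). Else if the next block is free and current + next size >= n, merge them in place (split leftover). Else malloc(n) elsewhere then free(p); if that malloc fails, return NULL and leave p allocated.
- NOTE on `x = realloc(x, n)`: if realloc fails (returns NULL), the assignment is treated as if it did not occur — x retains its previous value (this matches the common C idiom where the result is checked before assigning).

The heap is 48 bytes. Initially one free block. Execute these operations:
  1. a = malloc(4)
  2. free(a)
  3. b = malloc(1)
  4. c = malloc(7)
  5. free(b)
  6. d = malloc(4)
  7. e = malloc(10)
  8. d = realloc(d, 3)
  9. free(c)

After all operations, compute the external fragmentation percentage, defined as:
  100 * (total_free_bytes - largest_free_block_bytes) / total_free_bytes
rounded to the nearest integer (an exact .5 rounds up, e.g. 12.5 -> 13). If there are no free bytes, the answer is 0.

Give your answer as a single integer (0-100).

Op 1: a = malloc(4) -> a = 0; heap: [0-3 ALLOC][4-47 FREE]
Op 2: free(a) -> (freed a); heap: [0-47 FREE]
Op 3: b = malloc(1) -> b = 0; heap: [0-0 ALLOC][1-47 FREE]
Op 4: c = malloc(7) -> c = 1; heap: [0-0 ALLOC][1-7 ALLOC][8-47 FREE]
Op 5: free(b) -> (freed b); heap: [0-0 FREE][1-7 ALLOC][8-47 FREE]
Op 6: d = malloc(4) -> d = 8; heap: [0-0 FREE][1-7 ALLOC][8-11 ALLOC][12-47 FREE]
Op 7: e = malloc(10) -> e = 12; heap: [0-0 FREE][1-7 ALLOC][8-11 ALLOC][12-21 ALLOC][22-47 FREE]
Op 8: d = realloc(d, 3) -> d = 8; heap: [0-0 FREE][1-7 ALLOC][8-10 ALLOC][11-11 FREE][12-21 ALLOC][22-47 FREE]
Op 9: free(c) -> (freed c); heap: [0-7 FREE][8-10 ALLOC][11-11 FREE][12-21 ALLOC][22-47 FREE]
Free blocks: [8 1 26] total_free=35 largest=26 -> 100*(35-26)/35 = 900/35 ≈ 25.714 -> rounds to 26

Answer: 26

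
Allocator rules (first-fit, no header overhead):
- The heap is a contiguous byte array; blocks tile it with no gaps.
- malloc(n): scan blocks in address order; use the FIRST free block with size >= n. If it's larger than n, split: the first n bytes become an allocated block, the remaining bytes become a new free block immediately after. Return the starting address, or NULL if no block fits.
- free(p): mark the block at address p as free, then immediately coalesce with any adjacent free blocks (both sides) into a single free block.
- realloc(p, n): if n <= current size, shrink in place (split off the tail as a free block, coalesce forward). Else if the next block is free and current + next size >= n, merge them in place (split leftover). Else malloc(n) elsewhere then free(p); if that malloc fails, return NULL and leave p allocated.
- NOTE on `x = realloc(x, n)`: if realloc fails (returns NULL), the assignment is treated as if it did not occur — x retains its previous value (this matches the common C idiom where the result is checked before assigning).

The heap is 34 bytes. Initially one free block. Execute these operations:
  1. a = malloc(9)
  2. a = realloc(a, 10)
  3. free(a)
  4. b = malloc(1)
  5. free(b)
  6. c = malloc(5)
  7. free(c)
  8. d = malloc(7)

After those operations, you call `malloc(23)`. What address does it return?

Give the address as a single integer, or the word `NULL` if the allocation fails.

Op 1: a = malloc(9) -> a = 0; heap: [0-8 ALLOC][9-33 FREE]
Op 2: a = realloc(a, 10) -> a = 0; heap: [0-9 ALLOC][10-33 FREE]
Op 3: free(a) -> (freed a); heap: [0-33 FREE]
Op 4: b = malloc(1) -> b = 0; heap: [0-0 ALLOC][1-33 FREE]
Op 5: free(b) -> (freed b); heap: [0-33 FREE]
Op 6: c = malloc(5) -> c = 0; heap: [0-4 ALLOC][5-33 FREE]
Op 7: free(c) -> (freed c); heap: [0-33 FREE]
Op 8: d = malloc(7) -> d = 0; heap: [0-6 ALLOC][7-33 FREE]
malloc(23): first-fit scan over [0-6 ALLOC][7-33 FREE] -> 7

Answer: 7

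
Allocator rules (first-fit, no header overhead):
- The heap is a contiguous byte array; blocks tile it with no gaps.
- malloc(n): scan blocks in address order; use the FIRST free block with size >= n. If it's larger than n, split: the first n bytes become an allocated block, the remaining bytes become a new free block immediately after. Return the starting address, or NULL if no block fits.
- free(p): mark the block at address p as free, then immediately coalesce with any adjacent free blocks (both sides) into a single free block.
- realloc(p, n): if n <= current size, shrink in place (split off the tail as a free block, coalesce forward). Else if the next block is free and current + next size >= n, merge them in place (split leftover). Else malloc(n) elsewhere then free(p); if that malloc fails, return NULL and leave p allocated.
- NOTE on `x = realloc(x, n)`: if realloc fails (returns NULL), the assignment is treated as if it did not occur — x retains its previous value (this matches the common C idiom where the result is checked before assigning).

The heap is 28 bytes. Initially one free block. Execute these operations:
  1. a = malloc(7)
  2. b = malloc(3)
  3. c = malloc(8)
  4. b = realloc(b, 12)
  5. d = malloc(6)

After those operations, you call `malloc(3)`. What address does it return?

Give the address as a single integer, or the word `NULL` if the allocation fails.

Answer: 24

Derivation:
Op 1: a = malloc(7) -> a = 0; heap: [0-6 ALLOC][7-27 FREE]
Op 2: b = malloc(3) -> b = 7; heap: [0-6 ALLOC][7-9 ALLOC][10-27 FREE]
Op 3: c = malloc(8) -> c = 10; heap: [0-6 ALLOC][7-9 ALLOC][10-17 ALLOC][18-27 FREE]
Op 4: b = realloc(b, 12) -> NULL (b unchanged); heap: [0-6 ALLOC][7-9 ALLOC][10-17 ALLOC][18-27 FREE]
Op 5: d = malloc(6) -> d = 18; heap: [0-6 ALLOC][7-9 ALLOC][10-17 ALLOC][18-23 ALLOC][24-27 FREE]
malloc(3): first-fit scan over [0-6 ALLOC][7-9 ALLOC][10-17 ALLOC][18-23 ALLOC][24-27 FREE] -> 24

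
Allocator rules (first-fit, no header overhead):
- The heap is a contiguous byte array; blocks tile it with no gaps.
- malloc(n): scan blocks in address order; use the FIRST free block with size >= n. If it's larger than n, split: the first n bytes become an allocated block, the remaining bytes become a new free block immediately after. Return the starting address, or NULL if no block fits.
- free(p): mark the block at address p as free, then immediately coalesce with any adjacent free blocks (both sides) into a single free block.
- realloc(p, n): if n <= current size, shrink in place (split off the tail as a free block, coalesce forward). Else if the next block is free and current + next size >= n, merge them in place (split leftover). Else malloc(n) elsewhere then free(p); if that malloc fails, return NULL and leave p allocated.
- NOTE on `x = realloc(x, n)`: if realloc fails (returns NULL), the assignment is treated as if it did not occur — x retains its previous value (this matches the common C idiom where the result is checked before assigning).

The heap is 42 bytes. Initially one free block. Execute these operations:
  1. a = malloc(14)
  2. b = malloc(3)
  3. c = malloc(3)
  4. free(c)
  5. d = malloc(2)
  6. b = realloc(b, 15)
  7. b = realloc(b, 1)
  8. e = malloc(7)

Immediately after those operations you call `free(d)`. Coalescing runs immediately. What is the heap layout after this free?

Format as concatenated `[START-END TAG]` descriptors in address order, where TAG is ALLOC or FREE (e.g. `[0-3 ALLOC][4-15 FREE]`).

Answer: [0-13 ALLOC][14-18 FREE][19-19 ALLOC][20-26 ALLOC][27-41 FREE]

Derivation:
Op 1: a = malloc(14) -> a = 0; heap: [0-13 ALLOC][14-41 FREE]
Op 2: b = malloc(3) -> b = 14; heap: [0-13 ALLOC][14-16 ALLOC][17-41 FREE]
Op 3: c = malloc(3) -> c = 17; heap: [0-13 ALLOC][14-16 ALLOC][17-19 ALLOC][20-41 FREE]
Op 4: free(c) -> (freed c); heap: [0-13 ALLOC][14-16 ALLOC][17-41 FREE]
Op 5: d = malloc(2) -> d = 17; heap: [0-13 ALLOC][14-16 ALLOC][17-18 ALLOC][19-41 FREE]
Op 6: b = realloc(b, 15) -> b = 19; heap: [0-13 ALLOC][14-16 FREE][17-18 ALLOC][19-33 ALLOC][34-41 FREE]
Op 7: b = realloc(b, 1) -> b = 19; heap: [0-13 ALLOC][14-16 FREE][17-18 ALLOC][19-19 ALLOC][20-41 FREE]
Op 8: e = malloc(7) -> e = 20; heap: [0-13 ALLOC][14-16 FREE][17-18 ALLOC][19-19 ALLOC][20-26 ALLOC][27-41 FREE]
free(d): d = 17 -> block [17-18 ALLOC]; mark free, coalesce with adjacent free neighbors -> [0-13 ALLOC][14-18 FREE][19-19 ALLOC][20-26 ALLOC][27-41 FREE]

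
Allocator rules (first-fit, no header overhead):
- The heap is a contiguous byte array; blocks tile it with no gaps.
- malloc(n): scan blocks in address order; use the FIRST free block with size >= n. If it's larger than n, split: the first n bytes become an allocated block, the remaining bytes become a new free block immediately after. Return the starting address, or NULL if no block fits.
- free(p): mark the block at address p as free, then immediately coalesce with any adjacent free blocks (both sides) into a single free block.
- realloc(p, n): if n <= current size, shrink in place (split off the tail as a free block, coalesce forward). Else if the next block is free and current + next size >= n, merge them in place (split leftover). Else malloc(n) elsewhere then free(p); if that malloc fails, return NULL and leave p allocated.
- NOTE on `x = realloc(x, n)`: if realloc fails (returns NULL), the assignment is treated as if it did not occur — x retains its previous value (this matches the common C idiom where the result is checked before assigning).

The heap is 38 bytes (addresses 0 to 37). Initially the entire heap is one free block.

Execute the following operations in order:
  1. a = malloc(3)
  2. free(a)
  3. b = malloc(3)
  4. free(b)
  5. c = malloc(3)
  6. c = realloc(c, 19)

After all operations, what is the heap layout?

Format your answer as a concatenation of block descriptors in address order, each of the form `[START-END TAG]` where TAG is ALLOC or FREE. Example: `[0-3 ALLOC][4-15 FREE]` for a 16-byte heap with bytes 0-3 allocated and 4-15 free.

Op 1: a = malloc(3) -> a = 0; heap: [0-2 ALLOC][3-37 FREE]
Op 2: free(a) -> (freed a); heap: [0-37 FREE]
Op 3: b = malloc(3) -> b = 0; heap: [0-2 ALLOC][3-37 FREE]
Op 4: free(b) -> (freed b); heap: [0-37 FREE]
Op 5: c = malloc(3) -> c = 0; heap: [0-2 ALLOC][3-37 FREE]
Op 6: c = realloc(c, 19) -> c = 0; heap: [0-18 ALLOC][19-37 FREE]

Answer: [0-18 ALLOC][19-37 FREE]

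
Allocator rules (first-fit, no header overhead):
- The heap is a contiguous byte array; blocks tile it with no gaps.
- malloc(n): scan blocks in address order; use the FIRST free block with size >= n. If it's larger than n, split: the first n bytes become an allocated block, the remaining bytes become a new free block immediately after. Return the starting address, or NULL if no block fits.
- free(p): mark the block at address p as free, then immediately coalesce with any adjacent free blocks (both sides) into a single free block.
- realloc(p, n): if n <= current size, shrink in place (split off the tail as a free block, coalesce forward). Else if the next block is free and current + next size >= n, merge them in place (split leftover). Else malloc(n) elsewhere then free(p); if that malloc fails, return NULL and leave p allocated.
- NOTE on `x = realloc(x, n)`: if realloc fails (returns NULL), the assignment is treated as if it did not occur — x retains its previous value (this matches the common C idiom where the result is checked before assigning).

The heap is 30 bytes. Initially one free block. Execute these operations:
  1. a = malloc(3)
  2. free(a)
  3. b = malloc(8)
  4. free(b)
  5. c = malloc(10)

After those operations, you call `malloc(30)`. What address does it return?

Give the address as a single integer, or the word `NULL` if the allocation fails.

Op 1: a = malloc(3) -> a = 0; heap: [0-2 ALLOC][3-29 FREE]
Op 2: free(a) -> (freed a); heap: [0-29 FREE]
Op 3: b = malloc(8) -> b = 0; heap: [0-7 ALLOC][8-29 FREE]
Op 4: free(b) -> (freed b); heap: [0-29 FREE]
Op 5: c = malloc(10) -> c = 0; heap: [0-9 ALLOC][10-29 FREE]
malloc(30): first-fit scan over [0-9 ALLOC][10-29 FREE] -> NULL

Answer: NULL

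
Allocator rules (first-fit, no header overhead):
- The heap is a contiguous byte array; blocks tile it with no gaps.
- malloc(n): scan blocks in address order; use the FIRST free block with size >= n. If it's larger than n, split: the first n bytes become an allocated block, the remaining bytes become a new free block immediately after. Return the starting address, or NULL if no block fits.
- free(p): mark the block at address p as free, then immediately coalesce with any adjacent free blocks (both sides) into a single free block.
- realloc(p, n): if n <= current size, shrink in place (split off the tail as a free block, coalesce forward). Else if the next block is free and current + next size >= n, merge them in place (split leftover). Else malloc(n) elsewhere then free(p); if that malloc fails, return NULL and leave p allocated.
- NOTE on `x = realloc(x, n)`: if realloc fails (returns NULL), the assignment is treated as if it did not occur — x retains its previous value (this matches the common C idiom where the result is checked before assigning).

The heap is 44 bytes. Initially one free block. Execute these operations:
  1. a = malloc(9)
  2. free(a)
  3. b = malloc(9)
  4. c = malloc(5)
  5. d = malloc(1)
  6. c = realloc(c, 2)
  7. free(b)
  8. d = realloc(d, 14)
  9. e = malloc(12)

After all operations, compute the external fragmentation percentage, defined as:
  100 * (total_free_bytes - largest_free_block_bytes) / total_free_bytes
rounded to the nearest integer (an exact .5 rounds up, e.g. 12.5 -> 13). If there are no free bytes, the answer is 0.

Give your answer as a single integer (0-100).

Answer: 44

Derivation:
Op 1: a = malloc(9) -> a = 0; heap: [0-8 ALLOC][9-43 FREE]
Op 2: free(a) -> (freed a); heap: [0-43 FREE]
Op 3: b = malloc(9) -> b = 0; heap: [0-8 ALLOC][9-43 FREE]
Op 4: c = malloc(5) -> c = 9; heap: [0-8 ALLOC][9-13 ALLOC][14-43 FREE]
Op 5: d = malloc(1) -> d = 14; heap: [0-8 ALLOC][9-13 ALLOC][14-14 ALLOC][15-43 FREE]
Op 6: c = realloc(c, 2) -> c = 9; heap: [0-8 ALLOC][9-10 ALLOC][11-13 FREE][14-14 ALLOC][15-43 FREE]
Op 7: free(b) -> (freed b); heap: [0-8 FREE][9-10 ALLOC][11-13 FREE][14-14 ALLOC][15-43 FREE]
Op 8: d = realloc(d, 14) -> d = 14; heap: [0-8 FREE][9-10 ALLOC][11-13 FREE][14-27 ALLOC][28-43 FREE]
Op 9: e = malloc(12) -> e = 28; heap: [0-8 FREE][9-10 ALLOC][11-13 FREE][14-27 ALLOC][28-39 ALLOC][40-43 FREE]
Free blocks: [9 3 4] total_free=16 largest=9 -> 100*(16-9)/16 = 700/16 = 43.75 -> rounds to 44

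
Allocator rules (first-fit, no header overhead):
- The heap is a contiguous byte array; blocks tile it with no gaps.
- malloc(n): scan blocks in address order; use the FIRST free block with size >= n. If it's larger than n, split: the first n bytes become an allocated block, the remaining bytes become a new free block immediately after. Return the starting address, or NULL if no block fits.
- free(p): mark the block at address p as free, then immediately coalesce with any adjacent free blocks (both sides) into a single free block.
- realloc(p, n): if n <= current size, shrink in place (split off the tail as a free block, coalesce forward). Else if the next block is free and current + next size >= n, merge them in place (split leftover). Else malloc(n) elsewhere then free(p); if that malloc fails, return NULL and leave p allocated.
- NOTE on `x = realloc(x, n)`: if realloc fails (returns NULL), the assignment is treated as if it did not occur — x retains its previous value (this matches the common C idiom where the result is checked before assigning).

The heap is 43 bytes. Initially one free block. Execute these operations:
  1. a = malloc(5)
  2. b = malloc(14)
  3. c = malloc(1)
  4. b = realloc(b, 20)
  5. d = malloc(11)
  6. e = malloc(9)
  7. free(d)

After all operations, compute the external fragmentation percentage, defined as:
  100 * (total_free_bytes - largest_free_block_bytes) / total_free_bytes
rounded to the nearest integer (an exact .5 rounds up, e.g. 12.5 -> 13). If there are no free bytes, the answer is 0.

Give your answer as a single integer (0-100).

Answer: 18

Derivation:
Op 1: a = malloc(5) -> a = 0; heap: [0-4 ALLOC][5-42 FREE]
Op 2: b = malloc(14) -> b = 5; heap: [0-4 ALLOC][5-18 ALLOC][19-42 FREE]
Op 3: c = malloc(1) -> c = 19; heap: [0-4 ALLOC][5-18 ALLOC][19-19 ALLOC][20-42 FREE]
Op 4: b = realloc(b, 20) -> b = 20; heap: [0-4 ALLOC][5-18 FREE][19-19 ALLOC][20-39 ALLOC][40-42 FREE]
Op 5: d = malloc(11) -> d = 5; heap: [0-4 ALLOC][5-15 ALLOC][16-18 FREE][19-19 ALLOC][20-39 ALLOC][40-42 FREE]
Op 6: e = malloc(9) -> e = NULL; heap: [0-4 ALLOC][5-15 ALLOC][16-18 FREE][19-19 ALLOC][20-39 ALLOC][40-42 FREE]
Op 7: free(d) -> (freed d); heap: [0-4 ALLOC][5-18 FREE][19-19 ALLOC][20-39 ALLOC][40-42 FREE]
Free blocks: [14 3] total_free=17 largest=14 -> 100*(17-14)/17 = 300/17 ≈ 17.647 -> rounds to 18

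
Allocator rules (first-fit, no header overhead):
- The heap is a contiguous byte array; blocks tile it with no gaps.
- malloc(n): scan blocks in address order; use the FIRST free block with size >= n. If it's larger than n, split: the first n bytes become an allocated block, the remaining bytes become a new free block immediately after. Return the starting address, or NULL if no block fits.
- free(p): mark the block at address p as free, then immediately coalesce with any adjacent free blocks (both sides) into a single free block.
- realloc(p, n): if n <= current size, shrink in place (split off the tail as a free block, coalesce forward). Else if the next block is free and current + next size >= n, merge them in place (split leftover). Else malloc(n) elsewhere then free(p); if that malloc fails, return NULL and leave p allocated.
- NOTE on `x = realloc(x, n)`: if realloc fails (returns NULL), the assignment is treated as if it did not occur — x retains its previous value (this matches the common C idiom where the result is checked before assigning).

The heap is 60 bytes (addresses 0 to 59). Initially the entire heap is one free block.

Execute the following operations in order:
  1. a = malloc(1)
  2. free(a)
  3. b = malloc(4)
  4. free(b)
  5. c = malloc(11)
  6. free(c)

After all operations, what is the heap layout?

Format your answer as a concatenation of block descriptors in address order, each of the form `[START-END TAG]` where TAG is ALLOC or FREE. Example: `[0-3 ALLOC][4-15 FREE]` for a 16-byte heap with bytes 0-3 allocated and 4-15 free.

Op 1: a = malloc(1) -> a = 0; heap: [0-0 ALLOC][1-59 FREE]
Op 2: free(a) -> (freed a); heap: [0-59 FREE]
Op 3: b = malloc(4) -> b = 0; heap: [0-3 ALLOC][4-59 FREE]
Op 4: free(b) -> (freed b); heap: [0-59 FREE]
Op 5: c = malloc(11) -> c = 0; heap: [0-10 ALLOC][11-59 FREE]
Op 6: free(c) -> (freed c); heap: [0-59 FREE]

Answer: [0-59 FREE]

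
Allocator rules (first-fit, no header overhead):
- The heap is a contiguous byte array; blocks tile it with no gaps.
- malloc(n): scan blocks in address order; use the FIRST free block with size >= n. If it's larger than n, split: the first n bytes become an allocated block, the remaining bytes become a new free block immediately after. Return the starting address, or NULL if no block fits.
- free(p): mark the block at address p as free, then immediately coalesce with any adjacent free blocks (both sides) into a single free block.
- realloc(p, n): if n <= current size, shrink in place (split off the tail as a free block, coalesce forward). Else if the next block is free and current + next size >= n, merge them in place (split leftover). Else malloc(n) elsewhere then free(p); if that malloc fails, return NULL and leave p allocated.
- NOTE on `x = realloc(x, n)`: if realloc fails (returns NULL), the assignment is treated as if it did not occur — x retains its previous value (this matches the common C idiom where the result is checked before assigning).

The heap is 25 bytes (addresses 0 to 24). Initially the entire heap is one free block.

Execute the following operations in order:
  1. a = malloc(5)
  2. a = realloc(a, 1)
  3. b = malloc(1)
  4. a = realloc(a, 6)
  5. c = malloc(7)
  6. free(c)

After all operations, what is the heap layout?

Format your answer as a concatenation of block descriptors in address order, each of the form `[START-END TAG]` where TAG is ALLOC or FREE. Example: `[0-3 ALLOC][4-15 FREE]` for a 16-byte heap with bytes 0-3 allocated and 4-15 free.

Answer: [0-0 FREE][1-1 ALLOC][2-7 ALLOC][8-24 FREE]

Derivation:
Op 1: a = malloc(5) -> a = 0; heap: [0-4 ALLOC][5-24 FREE]
Op 2: a = realloc(a, 1) -> a = 0; heap: [0-0 ALLOC][1-24 FREE]
Op 3: b = malloc(1) -> b = 1; heap: [0-0 ALLOC][1-1 ALLOC][2-24 FREE]
Op 4: a = realloc(a, 6) -> a = 2; heap: [0-0 FREE][1-1 ALLOC][2-7 ALLOC][8-24 FREE]
Op 5: c = malloc(7) -> c = 8; heap: [0-0 FREE][1-1 ALLOC][2-7 ALLOC][8-14 ALLOC][15-24 FREE]
Op 6: free(c) -> (freed c); heap: [0-0 FREE][1-1 ALLOC][2-7 ALLOC][8-24 FREE]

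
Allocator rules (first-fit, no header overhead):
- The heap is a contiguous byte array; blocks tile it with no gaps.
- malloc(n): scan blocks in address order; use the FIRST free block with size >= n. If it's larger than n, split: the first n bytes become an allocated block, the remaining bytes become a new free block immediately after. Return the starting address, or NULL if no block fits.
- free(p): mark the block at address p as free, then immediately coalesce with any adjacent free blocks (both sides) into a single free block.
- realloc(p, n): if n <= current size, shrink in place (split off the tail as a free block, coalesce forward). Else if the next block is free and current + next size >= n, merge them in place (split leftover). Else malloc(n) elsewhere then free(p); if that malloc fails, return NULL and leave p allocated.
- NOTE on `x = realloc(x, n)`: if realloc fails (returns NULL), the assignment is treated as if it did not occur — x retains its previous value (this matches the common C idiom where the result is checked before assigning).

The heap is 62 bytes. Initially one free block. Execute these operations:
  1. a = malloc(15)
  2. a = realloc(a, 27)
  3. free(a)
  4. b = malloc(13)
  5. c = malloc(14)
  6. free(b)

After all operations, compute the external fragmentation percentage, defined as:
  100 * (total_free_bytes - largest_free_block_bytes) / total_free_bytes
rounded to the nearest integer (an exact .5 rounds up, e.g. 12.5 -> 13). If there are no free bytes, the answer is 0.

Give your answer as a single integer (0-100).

Op 1: a = malloc(15) -> a = 0; heap: [0-14 ALLOC][15-61 FREE]
Op 2: a = realloc(a, 27) -> a = 0; heap: [0-26 ALLOC][27-61 FREE]
Op 3: free(a) -> (freed a); heap: [0-61 FREE]
Op 4: b = malloc(13) -> b = 0; heap: [0-12 ALLOC][13-61 FREE]
Op 5: c = malloc(14) -> c = 13; heap: [0-12 ALLOC][13-26 ALLOC][27-61 FREE]
Op 6: free(b) -> (freed b); heap: [0-12 FREE][13-26 ALLOC][27-61 FREE]
Free blocks: [13 35] total_free=48 largest=35 -> 100*(48-35)/48 = 1300/48 ≈ 27.083 -> rounds to 27

Answer: 27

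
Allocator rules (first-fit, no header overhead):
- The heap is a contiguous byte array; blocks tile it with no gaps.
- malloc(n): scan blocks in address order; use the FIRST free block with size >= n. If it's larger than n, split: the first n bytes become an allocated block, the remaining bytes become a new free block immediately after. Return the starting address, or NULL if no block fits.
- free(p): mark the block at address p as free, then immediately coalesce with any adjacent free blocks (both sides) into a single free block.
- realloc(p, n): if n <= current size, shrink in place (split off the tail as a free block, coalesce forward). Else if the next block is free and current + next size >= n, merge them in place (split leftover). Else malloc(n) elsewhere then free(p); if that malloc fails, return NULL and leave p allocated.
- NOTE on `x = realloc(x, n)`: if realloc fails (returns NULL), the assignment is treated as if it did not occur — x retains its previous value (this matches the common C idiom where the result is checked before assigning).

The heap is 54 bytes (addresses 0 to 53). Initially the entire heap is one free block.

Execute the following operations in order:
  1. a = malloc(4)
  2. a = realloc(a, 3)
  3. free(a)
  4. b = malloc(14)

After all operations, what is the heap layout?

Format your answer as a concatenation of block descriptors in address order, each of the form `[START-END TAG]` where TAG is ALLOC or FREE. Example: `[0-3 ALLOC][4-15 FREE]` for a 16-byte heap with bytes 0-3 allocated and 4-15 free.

Op 1: a = malloc(4) -> a = 0; heap: [0-3 ALLOC][4-53 FREE]
Op 2: a = realloc(a, 3) -> a = 0; heap: [0-2 ALLOC][3-53 FREE]
Op 3: free(a) -> (freed a); heap: [0-53 FREE]
Op 4: b = malloc(14) -> b = 0; heap: [0-13 ALLOC][14-53 FREE]

Answer: [0-13 ALLOC][14-53 FREE]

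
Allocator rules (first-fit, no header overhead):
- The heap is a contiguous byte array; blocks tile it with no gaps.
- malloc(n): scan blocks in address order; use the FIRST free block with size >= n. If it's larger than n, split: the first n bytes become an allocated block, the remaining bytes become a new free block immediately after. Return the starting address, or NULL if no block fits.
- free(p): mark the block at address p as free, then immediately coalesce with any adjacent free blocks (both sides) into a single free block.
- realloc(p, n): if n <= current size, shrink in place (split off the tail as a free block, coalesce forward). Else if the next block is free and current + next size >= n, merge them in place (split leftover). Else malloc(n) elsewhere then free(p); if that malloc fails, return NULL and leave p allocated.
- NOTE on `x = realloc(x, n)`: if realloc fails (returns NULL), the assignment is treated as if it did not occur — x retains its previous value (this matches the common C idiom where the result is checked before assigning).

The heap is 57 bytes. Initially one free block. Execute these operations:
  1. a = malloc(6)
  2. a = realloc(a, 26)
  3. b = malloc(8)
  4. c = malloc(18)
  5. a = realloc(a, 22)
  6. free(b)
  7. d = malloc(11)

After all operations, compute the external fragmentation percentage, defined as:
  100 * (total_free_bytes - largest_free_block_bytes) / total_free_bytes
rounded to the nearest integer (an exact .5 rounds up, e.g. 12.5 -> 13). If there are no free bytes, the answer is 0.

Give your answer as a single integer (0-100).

Op 1: a = malloc(6) -> a = 0; heap: [0-5 ALLOC][6-56 FREE]
Op 2: a = realloc(a, 26) -> a = 0; heap: [0-25 ALLOC][26-56 FREE]
Op 3: b = malloc(8) -> b = 26; heap: [0-25 ALLOC][26-33 ALLOC][34-56 FREE]
Op 4: c = malloc(18) -> c = 34; heap: [0-25 ALLOC][26-33 ALLOC][34-51 ALLOC][52-56 FREE]
Op 5: a = realloc(a, 22) -> a = 0; heap: [0-21 ALLOC][22-25 FREE][26-33 ALLOC][34-51 ALLOC][52-56 FREE]
Op 6: free(b) -> (freed b); heap: [0-21 ALLOC][22-33 FREE][34-51 ALLOC][52-56 FREE]
Op 7: d = malloc(11) -> d = 22; heap: [0-21 ALLOC][22-32 ALLOC][33-33 FREE][34-51 ALLOC][52-56 FREE]
Free blocks: [1 5] total_free=6 largest=5 -> 100*(6-5)/6 = 100/6 ≈ 16.667 -> rounds to 17

Answer: 17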